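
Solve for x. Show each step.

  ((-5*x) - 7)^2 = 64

Step 1. [((-5*x) - 7)^2 = 64] 64 ≥ 0, LHS is (·)² — take ±√ ⇒ sqrt: (-5*x) - 7 = 8 or -8.
Step 2. [(-5*x) - 7 = 8 or -8] peel the -7: add 7 from each side ⇒ sub: -5*x = 15 or -1.
Step 3. [-5*x = 15 or -1] -5·(inner) — divide through by -5, so div: x = -3 or 1/5.

Answer: x ∈ {-3, 1/5}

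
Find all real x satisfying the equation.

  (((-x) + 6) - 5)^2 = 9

Step 1. [(((-x) + 6) - 5)^2 = 9] √ both sides: 9 ≥ 0 gives two branches ⇒ sqrt: ((-x) + 6) - 5 = 3 or -3.
Step 2. [((-x) + 6) - 5 = 3 or -3] add 5: x sits inside (… - 5). So sub: (-x) + 6 = 8 or 2.
Step 3. [(-x) + 6 = 8 or 2] subtract 6: x sits inside (… + 6) ⇒ sub: -x = 2 or -4.
Step 4. [-x = 2 or -4] LHS negated; negate both sides, so neg: x = -2 or 4.

Answer: x ∈ {-2, 4}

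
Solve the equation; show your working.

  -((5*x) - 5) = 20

Step 1. [-((5*x) - 5) = 20] leading − — multiply by −1 ⇒ neg: (5*x) - 5 = -20.
Step 2. [(5*x) - 5 = -20] 5 divides every term; factor it out. So factor: x - 1 = -4.
Step 3. [x - 1 = -4] add 1: x sits inside (… - 1), so sub: x = -3.

Answer: x ∈ {-3}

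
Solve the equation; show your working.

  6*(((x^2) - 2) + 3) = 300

Step 1. [6*(((x^2) - 2) + 3) = 300] leading coefficient 6: divide by 6, so div: ((x^2) - 2) + 3 = 50.
Step 2. [((x^2) - 2) + 3 = 50] peel the +3: subtract 3 from each side ⇒ sub: (x^2) - 2 = 47.
Step 3. [(x^2) - 2 = 47] the outer -2 inverts by adding 2, so sub: x^2 = 49.
Step 4. [x^2 = 49] LHS squared, RHS 49 ≥ 0: apply √ (±), so sqrt: x = 7 or -7.

Answer: x ∈ {-7, 7}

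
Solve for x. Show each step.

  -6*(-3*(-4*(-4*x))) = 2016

Step 1. [-6*(-3*(-4*(-4*x))) = 2016] -6·(inner) — divide through by -6 ⇒ div: -3*(-4*(-4*x)) = -336.
Step 2. [-3*(-4*(-4*x)) = -336] -3·(inner) — divide through by -3 ⇒ div: -4*(-4*x) = 112.
Step 3. [-4*(-4*x) = 112] -4 out front; divide by -4, so div: -4*x = -28.
Step 4. [-4*x = -28] -4·(inner) — divide through by -4, so div: x = 7.

Answer: x ∈ {7}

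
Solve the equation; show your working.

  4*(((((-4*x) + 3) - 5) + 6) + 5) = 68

Step 1. [4*(((((-4*x) + 3) - 5) + 6) + 5) = 68] 4·(inner) — divide through by 4 ⇒ div: ((((-4*x) + 3) - 5) + 6) + 5 = 17.
Step 2. [((((-4*x) + 3) - 5) + 6) + 5 = 17] subtract 5: x sits inside (… + 5) ⇒ sub: (((-4*x) + 3) - 5) + 6 = 12.
Step 3. [(((-4*x) + 3) - 5) + 6 = 12] the outer +6 inverts by subtracting 6, so sub: ((-4*x) + 3) - 5 = 6.
Step 4. [((-4*x) + 3) - 5 = 6] add 5: x sits inside (… - 5) ⇒ sub: (-4*x) + 3 = 11.
Step 5. [(-4*x) + 3 = 11] 3 comes off first (subtract 3), so sub: -4*x = 8.
Step 6. [-4*x = 8] -4 out front; divide by -4 ⇒ div: x = -2.

Answer: x ∈ {-2}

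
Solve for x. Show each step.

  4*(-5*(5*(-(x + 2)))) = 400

Step 1. [4*(-5*(5*(-(x + 2)))) = 400] LHS = 4·(…); ÷4 both sides, so div: -5*(5*(-(x + 2))) = 100.
Step 2. [-5*(5*(-(x + 2))) = 100] leading coefficient -5: divide by -5. So div: 5*(-(x + 2)) = -20.
Step 3. [5*(-(x + 2)) = -20] 5·(inner) — divide through by 5. So div: -(x + 2) = -4.
Step 4. [-(x + 2) = -4] leading − — multiply by −1, so neg: x + 2 = 4.
Step 5. [x + 2 = 4] +2 is outermost — subtract 2 both sides. So sub: x = 2.

Answer: x ∈ {2}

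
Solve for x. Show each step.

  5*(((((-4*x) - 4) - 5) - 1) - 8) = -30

Step 1. [5*(((((-4*x) - 4) - 5) - 1) - 8) = -30] LHS = 5·(…); ÷5 both sides. So div: ((((-4*x) - 4) - 5) - 1) - 8 = -6.
Step 2. [((((-4*x) - 4) - 5) - 1) - 8 = -6] the outer -8 inverts by adding 8, so sub: (((-4*x) - 4) - 5) - 1 = 2.
Step 3. [(((-4*x) - 4) - 5) - 1 = 2] -1 is outermost — add 1 both sides ⇒ sub: ((-4*x) - 4) - 5 = 3.
Step 4. [((-4*x) - 4) - 5 = 3] peel the -5: add 5 from each side, so sub: (-4*x) - 4 = 8.
Step 5. [(-4*x) - 4 = 8] common factor -4 (LHS and 8) — divide through ⇒ factor: x + 1 = -2.
Step 6. [x + 1 = -2] +1 is outermost — subtract 1 both sides, so sub: x = -3.

Answer: x ∈ {-3}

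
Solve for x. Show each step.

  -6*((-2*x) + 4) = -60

Step 1. [-6*((-2*x) + 4) = -60] leading coefficient -6: divide by -6 ⇒ div: (-2*x) + 4 = 10.
Step 2. [(-2*x) + 4 = 10] -2 divides every term; factor it out. So factor: x - 2 = -5.
Step 3. [x - 2 = -5] -2 is outermost — add 2 both sides ⇒ sub: x = -3.

Answer: x ∈ {-3}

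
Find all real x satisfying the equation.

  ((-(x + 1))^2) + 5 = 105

Step 1. [((-(x + 1))^2) + 5 = 105] the outer +5 inverts by subtracting 5. So sub: (-(x + 1))^2 = 100.
Step 2. [(-(x + 1))^2 = 100] 100 ≥ 0, LHS is (·)² — take ±√ ⇒ sqrt: -(x + 1) = 10 or -10.
Step 3. [-(x + 1) = 10 or -10] leading − — multiply by −1, so neg: x + 1 = -10 or 10.
Step 4. [x + 1 = -10 or 10] subtract 1: x sits inside (… + 1) ⇒ sub: x = -11 or 9.

Answer: x ∈ {-11, 9}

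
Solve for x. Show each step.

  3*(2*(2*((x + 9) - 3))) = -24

Step 1. [3*(2*(2*((x + 9) - 3))) = -24] 3 out front; divide by 3, so div: 2*(2*((x + 9) - 3)) = -8.
Step 2. [2*(2*((x + 9) - 3)) = -8] 2 out front; divide by 2, so div: 2*((x + 9) - 3) = -4.
Step 3. [2*((x + 9) - 3) = -4] divide by the outer 2. So div: (x + 9) - 3 = -2.
Step 4. [(x + 9) - 3 = -2] -3 is outermost — add 3 both sides, so sub: x + 9 = 1.
Step 5. [x + 9 = 1] the outer +9 inverts by subtracting 9. So sub: x = -8.

Answer: x ∈ {-8}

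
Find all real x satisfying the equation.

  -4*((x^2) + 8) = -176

Step 1. [-4*((x^2) + 8) = -176] LHS = -4·(…); ÷-4 both sides. So div: (x^2) + 8 = 44.
Step 2. [(x^2) + 8 = 44] the outer +8 inverts by subtracting 8 ⇒ sub: x^2 = 36.
Step 3. [x^2 = 36] 36 ≥ 0, LHS is (·)² — take ±√, so sqrt: x = 6 or -6.

Answer: x ∈ {-6, 6}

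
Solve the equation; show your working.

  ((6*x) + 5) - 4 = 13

Step 1. [((6*x) + 5) - 4 = 13] -4 is outermost — add 4 both sides, so sub: (6*x) + 5 = 17.
Step 2. [(6*x) + 5 = 17] subtract 5: x sits inside (… + 5) ⇒ sub: 6*x = 12.
Step 3. [6*x = 12] leading coefficient 6: divide by 6. So div: x = 2.

Answer: x ∈ {2}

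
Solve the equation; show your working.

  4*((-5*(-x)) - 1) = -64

Step 1. [4*((-5*(-x)) - 1) = -64] leading coefficient 4: divide by 4 ⇒ div: (-5*(-x)) - 1 = -16.
Step 2. [(-5*(-x)) - 1 = -16] -1 is outermost — add 1 both sides, so sub: -5*(-x) = -15.
Step 3. [-5*(-x) = -15] -5·(inner) — divide through by -5, so div: -x = 3.
Step 4. [-x = 3] flip signs both sides ⇒ neg: x = -3.

Answer: x ∈ {-3}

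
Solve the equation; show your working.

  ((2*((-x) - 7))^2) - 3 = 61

Step 1. [((2*((-x) - 7))^2) - 3 = 61] 3 comes off first (add 3) ⇒ sub: (2*((-x) - 7))^2 = 64.
Step 2. [(2*((-x) - 7))^2 = 64] 64 ≥ 0, LHS is (·)² — take ±√. So sqrt: 2*((-x) - 7) = 8 or -8.
Step 3. [2*((-x) - 7) = 8 or -8] divide by the outer 2 ⇒ div: (-x) - 7 = 4 or -4.
Step 4. [(-x) - 7 = 4 or -4] the outer -7 inverts by adding 7, so sub: -x = 11 or 3.
Step 5. [-x = 11 or 3] LHS negated; negate both sides. So neg: x = -11 or -3.

Answer: x ∈ {-11, -3}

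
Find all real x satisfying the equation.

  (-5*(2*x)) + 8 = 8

Step 1. [(-5*(2*x)) + 8 = 8] subtract 8: x sits inside (… + 8) ⇒ sub: -5*(2*x) = 0.
Step 2. [-5*(2*x) = 0] leading coefficient -5: divide by -5. So div: 2*x = 0.
Step 3. [2*x = 0] LHS = 2·(…); ÷2 both sides, so div: x = 0.

Answer: x ∈ {0}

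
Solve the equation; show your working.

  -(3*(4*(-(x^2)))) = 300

Step 1. [-(3*(4*(-(x^2)))) = 300] leading − — multiply by −1. So neg: 3*(4*(-(x^2))) = -300.
Step 2. [3*(4*(-(x^2))) = -300] leading coefficient 3: divide by 3 ⇒ div: 4*(-(x^2)) = -100.
Step 3. [4*(-(x^2)) = -100] leading coefficient 4: divide by 4 ⇒ div: -(x^2) = -25.
Step 4. [-(x^2) = -25] flip signs both sides. So neg: x^2 = 25.
Step 5. [x^2 = 25] √ both sides: 25 ≥ 0 gives two branches ⇒ sqrt: x = 5 or -5.

Answer: x ∈ {-5, 5}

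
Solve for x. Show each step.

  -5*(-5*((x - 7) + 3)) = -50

Step 1. [-5*(-5*((x - 7) + 3)) = -50] divide by the outer -5. So div: -5*((x - 7) + 3) = 10.
Step 2. [-5*((x - 7) + 3) = 10] -5 out front; divide by -5 ⇒ div: (x - 7) + 3 = -2.
Step 3. [(x - 7) + 3 = -2] +3 is outermost — subtract 3 both sides. So sub: x - 7 = -5.
Step 4. [x - 7 = -5] add 7: x sits inside (… - 7). So sub: x = 2.

Answer: x ∈ {2}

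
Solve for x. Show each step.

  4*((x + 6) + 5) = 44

Step 1. [4*((x + 6) + 5) = 44] 4 out front; divide by 4. So div: (x + 6) + 5 = 11.
Step 2. [(x + 6) + 5 = 11] +5 is outermost — subtract 5 both sides ⇒ sub: x + 6 = 6.
Step 3. [x + 6 = 6] subtract 6: x sits inside (… + 6) ⇒ sub: x = 0.

Answer: x ∈ {0}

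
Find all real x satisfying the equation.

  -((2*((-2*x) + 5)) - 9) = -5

Step 1. [-((2*((-2*x) + 5)) - 9) = -5] flip signs both sides ⇒ neg: (2*((-2*x) + 5)) - 9 = 5.
Step 2. [(2*((-2*x) + 5)) - 9 = 5] 9 comes off first (add 9). So sub: 2*((-2*x) + 5) = 14.
Step 3. [2*((-2*x) + 5) = 14] 2·(inner) — divide through by 2 ⇒ div: (-2*x) + 5 = 7.
Step 4. [(-2*x) + 5 = 7] the outer +5 inverts by subtracting 5, so sub: -2*x = 2.
Step 5. [-2*x = 2] -2·(inner) — divide through by -2 ⇒ div: x = -1.

Answer: x ∈ {-1}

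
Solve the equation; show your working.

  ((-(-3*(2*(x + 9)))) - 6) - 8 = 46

Step 1. [((-(-3*(2*(x + 9)))) - 6) - 8 = 46] add 8: x sits inside (… - 8), so sub: (-(-3*(2*(x + 9)))) - 6 = 54.
Step 2. [(-(-3*(2*(x + 9)))) - 6 = 54] 6 comes off first (add 6). So sub: -(-3*(2*(x + 9))) = 60.
Step 3. [-(-3*(2*(x + 9))) = 60] flip signs both sides. So neg: -3*(2*(x + 9)) = -60.
Step 4. [-3*(2*(x + 9)) = -60] leading coefficient -3: divide by -3. So div: 2*(x + 9) = 20.
Step 5. [2*(x + 9) = 20] 2·(inner) — divide through by 2, so div: x + 9 = 10.
Step 6. [x + 9 = 10] the outer +9 inverts by subtracting 9, so sub: x = 1.

Answer: x ∈ {1}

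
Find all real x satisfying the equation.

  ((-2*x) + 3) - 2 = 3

Step 1. [((-2*x) + 3) - 2 = 3] peel the -2: add 2 from each side, so sub: (-2*x) + 3 = 5.
Step 2. [(-2*x) + 3 = 5] the outer +3 inverts by subtracting 3 ⇒ sub: -2*x = 2.
Step 3. [-2*x = 2] -2·(inner) — divide through by -2. So div: x = -1.

Answer: x ∈ {-1}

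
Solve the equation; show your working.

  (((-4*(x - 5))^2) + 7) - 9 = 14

Step 1. [(((-4*(x - 5))^2) + 7) - 9 = 14] 9 comes off first (add 9). So sub: ((-4*(x - 5))^2) + 7 = 23.
Step 2. [((-4*(x - 5))^2) + 7 = 23] peel the +7: subtract 7 from each side, so sub: (-4*(x - 5))^2 = 16.
Step 3. [(-4*(x - 5))^2 = 16] 16 ≥ 0, LHS is (·)² — take ±√ ⇒ sqrt: -4*(x - 5) = 4 or -4.
Step 4. [-4*(x - 5) = 4 or -4] -4·(inner) — divide through by -4 ⇒ div: x - 5 = -1 or 1.
Step 5. [x - 5 = -1 or 1] -5 is outermost — add 5 both sides. So sub: x = 4 or 6.

Answer: x ∈ {4, 6}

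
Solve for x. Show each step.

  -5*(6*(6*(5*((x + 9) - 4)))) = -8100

Step 1. [-5*(6*(6*(5*((x + 9) - 4)))) = -8100] LHS = -5·(…); ÷-5 both sides ⇒ div: 6*(6*(5*((x + 9) - 4))) = 1620.
Step 2. [6*(6*(5*((x + 9) - 4))) = 1620] divide by the outer 6. So div: 6*(5*((x + 9) - 4)) = 270.
Step 3. [6*(5*((x + 9) - 4)) = 270] LHS = 6·(…); ÷6 both sides ⇒ div: 5*((x + 9) - 4) = 45.
Step 4. [5*((x + 9) - 4) = 45] 5·(inner) — divide through by 5. So div: (x + 9) - 4 = 9.
Step 5. [(x + 9) - 4 = 9] peel the -4: add 4 from each side. So sub: x + 9 = 13.
Step 6. [x + 9 = 13] peel the +9: subtract 9 from each side. So sub: x = 4.

Answer: x ∈ {4}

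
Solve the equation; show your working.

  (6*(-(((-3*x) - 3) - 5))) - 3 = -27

Step 1. [(6*(-(((-3*x) - 3) - 5))) - 3 = -27] 3 comes off first (add 3) ⇒ sub: 6*(-(((-3*x) - 3) - 5)) = -24.
Step 2. [6*(-(((-3*x) - 3) - 5)) = -24] LHS = 6·(…); ÷6 both sides, so div: -(((-3*x) - 3) - 5) = -4.
Step 3. [-(((-3*x) - 3) - 5) = -4] LHS negated; negate both sides ⇒ neg: ((-3*x) - 3) - 5 = 4.
Step 4. [((-3*x) - 3) - 5 = 4] 5 comes off first (add 5) ⇒ sub: (-3*x) - 3 = 9.
Step 5. [(-3*x) - 3 = 9] -3 is outermost — add 3 both sides. So sub: -3*x = 12.
Step 6. [-3*x = 12] divide by the outer -3. So div: x = -4.

Answer: x ∈ {-4}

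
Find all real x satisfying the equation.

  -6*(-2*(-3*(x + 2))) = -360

Step 1. [-6*(-2*(-3*(x + 2))) = -360] leading coefficient -6: divide by -6 ⇒ div: -2*(-3*(x + 2)) = 60.
Step 2. [-2*(-3*(x + 2)) = 60] divide by the outer -2, so div: -3*(x + 2) = -30.
Step 3. [-3*(x + 2) = -30] LHS = -3·(…); ÷-3 both sides ⇒ div: x + 2 = 10.
Step 4. [x + 2 = 10] 2 comes off first (subtract 2) ⇒ sub: x = 8.

Answer: x ∈ {8}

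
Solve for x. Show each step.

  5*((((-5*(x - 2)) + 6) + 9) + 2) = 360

Step 1. [5*((((-5*(x - 2)) + 6) + 9) + 2) = 360] 5·(inner) — divide through by 5, so div: (((-5*(x - 2)) + 6) + 9) + 2 = 72.
Step 2. [(((-5*(x - 2)) + 6) + 9) + 2 = 72] the outer +2 inverts by subtracting 2. So sub: ((-5*(x - 2)) + 6) + 9 = 70.
Step 3. [((-5*(x - 2)) + 6) + 9 = 70] 9 comes off first (subtract 9) ⇒ sub: (-5*(x - 2)) + 6 = 61.
Step 4. [(-5*(x - 2)) + 6 = 61] peel the +6: subtract 6 from each side. So sub: -5*(x - 2) = 55.
Step 5. [-5*(x - 2) = 55] -5·(inner) — divide through by -5. So div: x - 2 = -11.
Step 6. [x - 2 = -11] the outer -2 inverts by adding 2 ⇒ sub: x = -9.

Answer: x ∈ {-9}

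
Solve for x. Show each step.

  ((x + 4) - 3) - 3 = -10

Step 1. [((x + 4) - 3) - 3 = -10] the outer -3 inverts by adding 3 ⇒ sub: (x + 4) - 3 = -7.
Step 2. [(x + 4) - 3 = -7] peel the -3: add 3 from each side. So sub: x + 4 = -4.
Step 3. [x + 4 = -4] 4 comes off first (subtract 4), so sub: x = -8.

Answer: x ∈ {-8}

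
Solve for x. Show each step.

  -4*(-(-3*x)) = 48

Step 1. [-4*(-(-3*x)) = 48] -4 out front; divide by -4, so div: -(-3*x) = -12.
Step 2. [-(-3*x) = -12] LHS negated; negate both sides, so neg: -3*x = 12.
Step 3. [-3*x = 12] divide by the outer -3 ⇒ div: x = -4.

Answer: x ∈ {-4}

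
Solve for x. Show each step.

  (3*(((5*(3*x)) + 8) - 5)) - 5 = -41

Step 1. [(3*(((5*(3*x)) + 8) - 5)) - 5 = -41] -5 is outermost — add 5 both sides. So sub: 3*(((5*(3*x)) + 8) - 5) = -36.
Step 2. [3*(((5*(3*x)) + 8) - 5) = -36] 3 out front; divide by 3 ⇒ div: ((5*(3*x)) + 8) - 5 = -12.
Step 3. [((5*(3*x)) + 8) - 5 = -12] 5 comes off first (add 5), so sub: (5*(3*x)) + 8 = -7.
Step 4. [(5*(3*x)) + 8 = -7] the outer +8 inverts by subtracting 8 ⇒ sub: 5*(3*x) = -15.
Step 5. [5*(3*x) = -15] leading coefficient 5: divide by 5 ⇒ div: 3*x = -3.
Step 6. [3*x = -3] 3·(inner) — divide through by 3, so div: x = -1.

Answer: x ∈ {-1}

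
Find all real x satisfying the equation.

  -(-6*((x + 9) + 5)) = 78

Step 1. [-(-6*((x + 9) + 5)) = 78] leading − — multiply by −1. So neg: -6*((x + 9) + 5) = -78.
Step 2. [-6*((x + 9) + 5) = -78] divide by the outer -6, so div: (x + 9) + 5 = 13.
Step 3. [(x + 9) + 5 = 13] the outer +5 inverts by subtracting 5. So sub: x + 9 = 8.
Step 4. [x + 9 = 8] the outer +9 inverts by subtracting 9 ⇒ sub: x = -1.

Answer: x ∈ {-1}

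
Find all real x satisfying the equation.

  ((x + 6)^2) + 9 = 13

Step 1. [((x + 6)^2) + 9 = 13] 9 comes off first (subtract 9), so sub: (x + 6)^2 = 4.
Step 2. [(x + 6)^2 = 4] LHS squared, RHS 4 ≥ 0: apply √ (±). So sqrt: x + 6 = 2 or -2.
Step 3. [x + 6 = 2 or -2] the outer +6 inverts by subtracting 6 ⇒ sub: x = -4 or -8.

Answer: x ∈ {-8, -4}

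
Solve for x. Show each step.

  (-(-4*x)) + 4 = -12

Step 1. [(-(-4*x)) + 4 = -12] subtract 4: x sits inside (… + 4) ⇒ sub: -(-4*x) = -16.
Step 2. [-(-4*x) = -16] LHS negated; negate both sides. So neg: -4*x = 16.
Step 3. [-4*x = 16] leading coefficient -4: divide by -4 ⇒ div: x = -4.

Answer: x ∈ {-4}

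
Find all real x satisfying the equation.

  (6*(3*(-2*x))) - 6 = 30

Step 1. [(6*(3*(-2*x))) - 6 = 30] 6 | LHS and 6 | 30: pull 6 out, so factor: (3*(-2*x)) - 1 = 5.
Step 2. [(3*(-2*x)) - 1 = 5] add 1: x sits inside (… - 1). So sub: 3*(-2*x) = 6.
Step 3. [3*(-2*x) = 6] divide by the outer 3. So div: -2*x = 2.
Step 4. [-2*x = 2] -2·(inner) — divide through by -2 ⇒ div: x = -1.

Answer: x ∈ {-1}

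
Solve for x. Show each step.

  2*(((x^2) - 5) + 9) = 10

Step 1. [2*(((x^2) - 5) + 9) = 10] LHS = 2·(…); ÷2 both sides ⇒ div: ((x^2) - 5) + 9 = 5.
Step 2. [((x^2) - 5) + 9 = 5] the outer +9 inverts by subtracting 9, so sub: (x^2) - 5 = -4.
Step 3. [(x^2) - 5 = -4] peel the -5: add 5 from each side, so sub: x^2 = 1.
Step 4. [x^2 = 1] √ both sides: 1 ≥ 0 gives two branches, so sqrt: x = 1 or -1.

Answer: x ∈ {-1, 1}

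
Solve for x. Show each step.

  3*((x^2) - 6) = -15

Step 1. [3*((x^2) - 6) = -15] LHS = 3·(…); ÷3 both sides. So div: (x^2) - 6 = -5.
Step 2. [(x^2) - 6 = -5] the outer -6 inverts by adding 6 ⇒ sub: x^2 = 1.
Step 3. [x^2 = 1] √ both sides: 1 ≥ 0 gives two branches. So sqrt: x = 1 or -1.

Answer: x ∈ {-1, 1}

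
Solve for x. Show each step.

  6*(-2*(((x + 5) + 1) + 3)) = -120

Step 1. [6*(-2*(((x + 5) + 1) + 3)) = -120] LHS = 6·(…); ÷6 both sides. So div: -2*(((x + 5) + 1) + 3) = -20.
Step 2. [-2*(((x + 5) + 1) + 3) = -20] -2 out front; divide by -2, so div: ((x + 5) + 1) + 3 = 10.
Step 3. [((x + 5) + 1) + 3 = 10] 3 comes off first (subtract 3). So sub: (x + 5) + 1 = 7.
Step 4. [(x + 5) + 1 = 7] peel the +1: subtract 1 from each side. So sub: x + 5 = 6.
Step 5. [x + 5 = 6] the outer +5 inverts by subtracting 5. So sub: x = 1.

Answer: x ∈ {1}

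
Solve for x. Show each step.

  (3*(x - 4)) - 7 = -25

Step 1. [(3*(x - 4)) - 7 = -25] 7 comes off first (add 7). So sub: 3*(x - 4) = -18.
Step 2. [3*(x - 4) = -18] 3·(inner) — divide through by 3, so div: x - 4 = -6.
Step 3. [x - 4 = -6] -4 is outermost — add 4 both sides. So sub: x = -2.

Answer: x ∈ {-2}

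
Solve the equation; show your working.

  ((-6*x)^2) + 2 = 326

Step 1. [((-6*x)^2) + 2 = 326] peel the +2: subtract 2 from each side. So sub: (-6*x)^2 = 324.
Step 2. [(-6*x)^2 = 324] √ both sides: 324 ≥ 0 gives two branches, so sqrt: -6*x = 18 or -18.
Step 3. [-6*x = 18 or -18] leading coefficient -6: divide by -6, so div: x = -3 or 3.

Answer: x ∈ {-3, 3}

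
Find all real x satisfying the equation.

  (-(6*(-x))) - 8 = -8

Step 1. [(-(6*(-x))) - 8 = -8] peel the -8: add 8 from each side, so sub: -(6*(-x)) = 0.
Step 2. [-(6*(-x)) = 0] LHS negated; negate both sides. So neg: 6*(-x) = 0.
Step 3. [6*(-x) = 0] 6 out front; divide by 6, so div: -x = 0.
Step 4. [-x = 0] leading − — multiply by −1. So neg: x = 0.

Answer: x ∈ {0}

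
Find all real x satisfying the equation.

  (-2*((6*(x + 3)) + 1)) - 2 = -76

Step 1. [(-2*((6*(x + 3)) + 1)) - 2 = -76] 2 comes off first (add 2), so sub: -2*((6*(x + 3)) + 1) = -74.
Step 2. [-2*((6*(x + 3)) + 1) = -74] LHS = -2·(…); ÷-2 both sides. So div: (6*(x + 3)) + 1 = 37.
Step 3. [(6*(x + 3)) + 1 = 37] peel the +1: subtract 1 from each side ⇒ sub: 6*(x + 3) = 36.
Step 4. [6*(x + 3) = 36] divide by the outer 6 ⇒ div: x + 3 = 6.
Step 5. [x + 3 = 6] +3 is outermost — subtract 3 both sides. So sub: x = 3.

Answer: x ∈ {3}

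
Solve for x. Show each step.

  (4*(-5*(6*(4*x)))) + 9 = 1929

Step 1. [(4*(-5*(6*(4*x)))) + 9 = 1929] the outer +9 inverts by subtracting 9. So sub: 4*(-5*(6*(4*x))) = 1920.
Step 2. [4*(-5*(6*(4*x))) = 1920] divide by the outer 4. So div: -5*(6*(4*x)) = 480.
Step 3. [-5*(6*(4*x)) = 480] leading coefficient -5: divide by -5 ⇒ div: 6*(4*x) = -96.
Step 4. [6*(4*x) = -96] leading coefficient 6: divide by 6 ⇒ div: 4*x = -16.
Step 5. [4*x = -16] divide by the outer 4, so div: x = -4.

Answer: x ∈ {-4}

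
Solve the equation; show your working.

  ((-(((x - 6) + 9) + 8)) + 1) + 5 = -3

Step 1. [((-(((x - 6) + 9) + 8)) + 1) + 5 = -3] peel the +5: subtract 5 from each side, so sub: (-(((x - 6) + 9) + 8)) + 1 = -8.
Step 2. [(-(((x - 6) + 9) + 8)) + 1 = -8] +1 is outermost — subtract 1 both sides, so sub: -(((x - 6) + 9) + 8) = -9.
Step 3. [-(((x - 6) + 9) + 8) = -9] leading − — multiply by −1 ⇒ neg: ((x - 6) + 9) + 8 = 9.
Step 4. [((x - 6) + 9) + 8 = 9] peel the +8: subtract 8 from each side. So sub: (x - 6) + 9 = 1.
Step 5. [(x - 6) + 9 = 1] 9 comes off first (subtract 9) ⇒ sub: x - 6 = -8.
Step 6. [x - 6 = -8] peel the -6: add 6 from each side. So sub: x = -2.

Answer: x ∈ {-2}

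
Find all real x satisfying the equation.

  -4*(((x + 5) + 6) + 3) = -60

Step 1. [-4*(((x + 5) + 6) + 3) = -60] leading coefficient -4: divide by -4, so div: ((x + 5) + 6) + 3 = 15.
Step 2. [((x + 5) + 6) + 3 = 15] the outer +3 inverts by subtracting 3, so sub: (x + 5) + 6 = 12.
Step 3. [(x + 5) + 6 = 12] 6 comes off first (subtract 6). So sub: x + 5 = 6.
Step 4. [x + 5 = 6] the outer +5 inverts by subtracting 5 ⇒ sub: x = 1.

Answer: x ∈ {1}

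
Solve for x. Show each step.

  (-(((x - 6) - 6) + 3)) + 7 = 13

Step 1. [(-(((x - 6) - 6) + 3)) + 7 = 13] 7 comes off first (subtract 7). So sub: -(((x - 6) - 6) + 3) = 6.
Step 2. [-(((x - 6) - 6) + 3) = 6] leading − — multiply by −1 ⇒ neg: ((x - 6) - 6) + 3 = -6.
Step 3. [((x - 6) - 6) + 3 = -6] peel the +3: subtract 3 from each side. So sub: (x - 6) - 6 = -9.
Step 4. [(x - 6) - 6 = -9] 6 comes off first (add 6). So sub: x - 6 = -3.
Step 5. [x - 6 = -3] peel the -6: add 6 from each side ⇒ sub: x = 3.

Answer: x ∈ {3}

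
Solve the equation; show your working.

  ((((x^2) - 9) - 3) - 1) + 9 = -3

Step 1. [((((x^2) - 9) - 3) - 1) + 9 = -3] +9 is outermost — subtract 9 both sides ⇒ sub: (((x^2) - 9) - 3) - 1 = -12.
Step 2. [(((x^2) - 9) - 3) - 1 = -12] 1 comes off first (add 1). So sub: ((x^2) - 9) - 3 = -11.
Step 3. [((x^2) - 9) - 3 = -11] 3 comes off first (add 3), so sub: (x^2) - 9 = -8.
Step 4. [(x^2) - 9 = -8] 9 comes off first (add 9), so sub: x^2 = 1.
Step 5. [x^2 = 1] √ both sides: 1 ≥ 0 gives two branches. So sqrt: x = 1 or -1.

Answer: x ∈ {-1, 1}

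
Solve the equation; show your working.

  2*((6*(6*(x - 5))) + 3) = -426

Step 1. [2*((6*(6*(x - 5))) + 3) = -426] 2·(inner) — divide through by 2, so div: (6*(6*(x - 5))) + 3 = -213.
Step 2. [(6*(6*(x - 5))) + 3 = -213] +3 is outermost — subtract 3 both sides. So sub: 6*(6*(x - 5)) = -216.
Step 3. [6*(6*(x - 5)) = -216] LHS = 6·(…); ÷6 both sides, so div: 6*(x - 5) = -36.
Step 4. [6*(x - 5) = -36] 6 out front; divide by 6. So div: x - 5 = -6.
Step 5. [x - 5 = -6] the outer -5 inverts by adding 5 ⇒ sub: x = -1.

Answer: x ∈ {-1}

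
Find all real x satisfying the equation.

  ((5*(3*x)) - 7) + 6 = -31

Step 1. [((5*(3*x)) - 7) + 6 = -31] peel the +6: subtract 6 from each side. So sub: (5*(3*x)) - 7 = -37.
Step 2. [(5*(3*x)) - 7 = -37] the outer -7 inverts by adding 7. So sub: 5*(3*x) = -30.
Step 3. [5*(3*x) = -30] LHS = 5·(…); ÷5 both sides, so div: 3*x = -6.
Step 4. [3*x = -6] leading coefficient 3: divide by 3, so div: x = -2.

Answer: x ∈ {-2}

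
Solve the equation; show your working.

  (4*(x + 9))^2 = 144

Step 1. [(4*(x + 9))^2 = 144] √ both sides: 144 ≥ 0 gives two branches ⇒ sqrt: 4*(x + 9) = 12 or -12.
Step 2. [4*(x + 9) = 12 or -12] 4·(inner) — divide through by 4, so div: x + 9 = 3 or -3.
Step 3. [x + 9 = 3 or -3] peel the +9: subtract 9 from each side ⇒ sub: x = -6 or -12.

Answer: x ∈ {-12, -6}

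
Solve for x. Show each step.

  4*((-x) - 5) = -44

Step 1. [4*((-x) - 5) = -44] 4·(inner) — divide through by 4. So div: (-x) - 5 = -11.
Step 2. [(-x) - 5 = -11] -5 is outermost — add 5 both sides, so sub: -x = -6.
Step 3. [-x = -6] LHS negated; negate both sides. So neg: x = 6.

Answer: x ∈ {6}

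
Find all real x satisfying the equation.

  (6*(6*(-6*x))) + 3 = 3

Step 1. [(6*(6*(-6*x))) + 3 = 3] subtract 3: x sits inside (… + 3) ⇒ sub: 6*(6*(-6*x)) = 0.
Step 2. [6*(6*(-6*x)) = 0] 6·(inner) — divide through by 6, so div: 6*(-6*x) = 0.
Step 3. [6*(-6*x) = 0] 6 out front; divide by 6. So div: -6*x = 0.
Step 4. [-6*x = 0] divide by the outer -6, so div: x = 0.

Answer: x ∈ {0}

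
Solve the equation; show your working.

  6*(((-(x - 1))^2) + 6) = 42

Step 1. [6*(((-(x - 1))^2) + 6) = 42] LHS = 6·(…); ÷6 both sides ⇒ div: ((-(x - 1))^2) + 6 = 7.
Step 2. [((-(x - 1))^2) + 6 = 7] peel the +6: subtract 6 from each side, so sub: (-(x - 1))^2 = 1.
Step 3. [(-(x - 1))^2 = 1] √ both sides: 1 ≥ 0 gives two branches ⇒ sqrt: -(x - 1) = 1 or -1.
Step 4. [-(x - 1) = 1 or -1] leading − — multiply by −1, so neg: x - 1 = -1 or 1.
Step 5. [x - 1 = -1 or 1] the outer -1 inverts by adding 1. So sub: x = 0 or 2.

Answer: x ∈ {0, 2}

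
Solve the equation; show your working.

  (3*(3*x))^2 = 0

Step 1. [(3*(3*x))^2 = 0] 0 ≥ 0, LHS is (·)² — take ±√ ⇒ sqrt: 3*(3*x) = 0.
Step 2. [3*(3*x) = 0] leading coefficient 3: divide by 3, so div: 3*x = 0.
Step 3. [3*x = 0] 3 out front; divide by 3. So div: x = 0.

Answer: x ∈ {0}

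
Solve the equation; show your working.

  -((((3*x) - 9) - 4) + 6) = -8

Step 1. [-((((3*x) - 9) - 4) + 6) = -8] flip signs both sides. So neg: (((3*x) - 9) - 4) + 6 = 8.
Step 2. [(((3*x) - 9) - 4) + 6 = 8] the outer +6 inverts by subtracting 6, so sub: ((3*x) - 9) - 4 = 2.
Step 3. [((3*x) - 9) - 4 = 2] peel the -4: add 4 from each side. So sub: (3*x) - 9 = 6.
Step 4. [(3*x) - 9 = 6] 3 divides every term; factor it out, so factor: x - 3 = 2.
Step 5. [x - 3 = 2] add 3: x sits inside (… - 3), so sub: x = 5.

Answer: x ∈ {5}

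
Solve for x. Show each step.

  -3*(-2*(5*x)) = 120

Step 1. [-3*(-2*(5*x)) = 120] divide by the outer -3 ⇒ div: -2*(5*x) = -40.
Step 2. [-2*(5*x) = -40] LHS = -2·(…); ÷-2 both sides ⇒ div: 5*x = 20.
Step 3. [5*x = 20] LHS = 5·(…); ÷5 both sides, so div: x = 4.

Answer: x ∈ {4}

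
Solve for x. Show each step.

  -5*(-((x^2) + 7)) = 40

Step 1. [-5*(-((x^2) + 7)) = 40] -5·(inner) — divide through by -5, so div: -((x^2) + 7) = -8.
Step 2. [-((x^2) + 7) = -8] LHS negated; negate both sides, so neg: (x^2) + 7 = 8.
Step 3. [(x^2) + 7 = 8] +7 is outermost — subtract 7 both sides. So sub: x^2 = 1.
Step 4. [x^2 = 1] √ both sides: 1 ≥ 0 gives two branches, so sqrt: x = 1 or -1.

Answer: x ∈ {-1, 1}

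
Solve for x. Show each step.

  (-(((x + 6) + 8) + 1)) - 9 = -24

Step 1. [(-(((x + 6) + 8) + 1)) - 9 = -24] add 9: x sits inside (… - 9), so sub: -(((x + 6) + 8) + 1) = -15.
Step 2. [-(((x + 6) + 8) + 1) = -15] LHS negated; negate both sides. So neg: ((x + 6) + 8) + 1 = 15.
Step 3. [((x + 6) + 8) + 1 = 15] +1 is outermost — subtract 1 both sides ⇒ sub: (x + 6) + 8 = 14.
Step 4. [(x + 6) + 8 = 14] peel the +8: subtract 8 from each side ⇒ sub: x + 6 = 6.
Step 5. [x + 6 = 6] subtract 6: x sits inside (… + 6) ⇒ sub: x = 0.

Answer: x ∈ {0}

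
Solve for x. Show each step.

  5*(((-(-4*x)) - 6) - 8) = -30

Step 1. [5*(((-(-4*x)) - 6) - 8) = -30] LHS = 5·(…); ÷5 both sides, so div: ((-(-4*x)) - 6) - 8 = -6.
Step 2. [((-(-4*x)) - 6) - 8 = -6] 8 comes off first (add 8). So sub: (-(-4*x)) - 6 = 2.
Step 3. [(-(-4*x)) - 6 = 2] peel the -6: add 6 from each side ⇒ sub: -(-4*x) = 8.
Step 4. [-(-4*x) = 8] leading − — multiply by −1, so neg: -4*x = -8.
Step 5. [-4*x = -8] leading coefficient -4: divide by -4, so div: x = 2.

Answer: x ∈ {2}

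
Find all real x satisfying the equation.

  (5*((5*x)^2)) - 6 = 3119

Step 1. [(5*((5*x)^2)) - 6 = 3119] 6 comes off first (add 6), so sub: 5*((5*x)^2) = 3125.
Step 2. [5*((5*x)^2) = 3125] LHS = 5·(…); ÷5 both sides, so div: (5*x)^2 = 625.
Step 3. [(5*x)^2 = 625] √ both sides: 625 ≥ 0 gives two branches, so sqrt: 5*x = 25 or -25.
Step 4. [5*x = 25 or -25] LHS = 5·(…); ÷5 both sides, so div: x = 5 or -5.

Answer: x ∈ {-5, 5}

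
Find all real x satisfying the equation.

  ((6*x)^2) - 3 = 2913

Step 1. [((6*x)^2) - 3 = 2913] add 3: x sits inside (… - 3) ⇒ sub: (6*x)^2 = 2916.
Step 2. [(6*x)^2 = 2916] √ both sides: 2916 ≥ 0 gives two branches ⇒ sqrt: 6*x = 54 or -54.
Step 3. [6*x = 54 or -54] 6 out front; divide by 6, so div: x = 9 or -9.

Answer: x ∈ {-9, 9}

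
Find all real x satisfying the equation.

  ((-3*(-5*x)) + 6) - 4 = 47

Step 1. [((-3*(-5*x)) + 6) - 4 = 47] peel the -4: add 4 from each side. So sub: (-3*(-5*x)) + 6 = 51.
Step 2. [(-3*(-5*x)) + 6 = 51] -3 divides every term; factor it out, so factor: (-5*x) - 2 = -17.
Step 3. [(-5*x) - 2 = -17] peel the -2: add 2 from each side ⇒ sub: -5*x = -15.
Step 4. [-5*x = -15] LHS = -5·(…); ÷-5 both sides, so div: x = 3.

Answer: x ∈ {3}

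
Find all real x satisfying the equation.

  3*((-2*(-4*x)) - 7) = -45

Step 1. [3*((-2*(-4*x)) - 7) = -45] leading coefficient 3: divide by 3 ⇒ div: (-2*(-4*x)) - 7 = -15.
Step 2. [(-2*(-4*x)) - 7 = -15] add 7: x sits inside (… - 7) ⇒ sub: -2*(-4*x) = -8.
Step 3. [-2*(-4*x) = -8] -2·(inner) — divide through by -2. So div: -4*x = 4.
Step 4. [-4*x = 4] divide by the outer -4, so div: x = -1.

Answer: x ∈ {-1}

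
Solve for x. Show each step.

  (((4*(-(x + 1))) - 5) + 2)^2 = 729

Step 1. [(((4*(-(x + 1))) - 5) + 2)^2 = 729] √ both sides: 729 ≥ 0 gives two branches ⇒ sqrt: ((4*(-(x + 1))) - 5) + 2 = 27 or -27.
Step 2. [((4*(-(x + 1))) - 5) + 2 = 27 or -27] peel the +2: subtract 2 from each side. So sub: (4*(-(x + 1))) - 5 = 25 or -29.
Step 3. [(4*(-(x + 1))) - 5 = 25 or -29] peel the -5: add 5 from each side ⇒ sub: 4*(-(x + 1)) = 30 or -24.
Step 4. [4*(-(x + 1)) = 30 or -24] divide by the outer 4 ⇒ div: -(x + 1) = 15/2 or -6.
Step 5. [-(x + 1) = 15/2 or -6] LHS negated; negate both sides, so neg: x + 1 = -15/2 or 6.
Step 6. [x + 1 = -15/2 or 6] 1 comes off first (subtract 1) ⇒ sub: x = -17/2 or 5.

Answer: x ∈ {-17/2, 5}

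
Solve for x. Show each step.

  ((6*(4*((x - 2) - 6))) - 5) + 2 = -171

Step 1. [((6*(4*((x - 2) - 6))) - 5) + 2 = -171] subtract 2: x sits inside (… + 2), so sub: (6*(4*((x - 2) - 6))) - 5 = -173.
Step 2. [(6*(4*((x - 2) - 6))) - 5 = -173] -5 is outermost — add 5 both sides. So sub: 6*(4*((x - 2) - 6)) = -168.
Step 3. [6*(4*((x - 2) - 6)) = -168] 6 out front; divide by 6, so div: 4*((x - 2) - 6) = -28.
Step 4. [4*((x - 2) - 6) = -28] divide by the outer 4, so div: (x - 2) - 6 = -7.
Step 5. [(x - 2) - 6 = -7] 6 comes off first (add 6) ⇒ sub: x - 2 = -1.
Step 6. [x - 2 = -1] the outer -2 inverts by adding 2 ⇒ sub: x = 1.

Answer: x ∈ {1}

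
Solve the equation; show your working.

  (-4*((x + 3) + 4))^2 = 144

Step 1. [(-4*((x + 3) + 4))^2 = 144] LHS squared, RHS 144 ≥ 0: apply √ (±), so sqrt: -4*((x + 3) + 4) = 12 or -12.
Step 2. [-4*((x + 3) + 4) = 12 or -12] divide by the outer -4. So div: (x + 3) + 4 = -3 or 3.
Step 3. [(x + 3) + 4 = -3 or 3] peel the +4: subtract 4 from each side ⇒ sub: x + 3 = -7 or -1.
Step 4. [x + 3 = -7 or -1] subtract 3: x sits inside (… + 3) ⇒ sub: x = -10 or -4.

Answer: x ∈ {-10, -4}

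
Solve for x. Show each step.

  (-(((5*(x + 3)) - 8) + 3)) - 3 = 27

Step 1. [(-(((5*(x + 3)) - 8) + 3)) - 3 = 27] peel the -3: add 3 from each side ⇒ sub: -(((5*(x + 3)) - 8) + 3) = 30.
Step 2. [-(((5*(x + 3)) - 8) + 3) = 30] leading − — multiply by −1, so neg: ((5*(x + 3)) - 8) + 3 = -30.
Step 3. [((5*(x + 3)) - 8) + 3 = -30] 3 comes off first (subtract 3), so sub: (5*(x + 3)) - 8 = -33.
Step 4. [(5*(x + 3)) - 8 = -33] -8 is outermost — add 8 both sides, so sub: 5*(x + 3) = -25.
Step 5. [5*(x + 3) = -25] divide by the outer 5 ⇒ div: x + 3 = -5.
Step 6. [x + 3 = -5] subtract 3: x sits inside (… + 3), so sub: x = -8.

Answer: x ∈ {-8}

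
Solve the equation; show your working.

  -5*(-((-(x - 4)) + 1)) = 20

Step 1. [-5*(-((-(x - 4)) + 1)) = 20] leading coefficient -5: divide by -5 ⇒ div: -((-(x - 4)) + 1) = -4.
Step 2. [-((-(x - 4)) + 1) = -4] flip signs both sides, so neg: (-(x - 4)) + 1 = 4.
Step 3. [(-(x - 4)) + 1 = 4] subtract 1: x sits inside (… + 1) ⇒ sub: -(x - 4) = 3.
Step 4. [-(x - 4) = 3] flip signs both sides, so neg: x - 4 = -3.
Step 5. [x - 4 = -3] add 4: x sits inside (… - 4). So sub: x = 1.

Answer: x ∈ {1}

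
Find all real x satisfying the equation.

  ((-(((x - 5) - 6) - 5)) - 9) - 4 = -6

Step 1. [((-(((x - 5) - 6) - 5)) - 9) - 4 = -6] -4 is outermost — add 4 both sides. So sub: (-(((x - 5) - 6) - 5)) - 9 = -2.
Step 2. [(-(((x - 5) - 6) - 5)) - 9 = -2] -9 is outermost — add 9 both sides, so sub: -(((x - 5) - 6) - 5) = 7.
Step 3. [-(((x - 5) - 6) - 5) = 7] flip signs both sides, so neg: ((x - 5) - 6) - 5 = -7.
Step 4. [((x - 5) - 6) - 5 = -7] -5 is outermost — add 5 both sides. So sub: (x - 5) - 6 = -2.
Step 5. [(x - 5) - 6 = -2] peel the -6: add 6 from each side, so sub: x - 5 = 4.
Step 6. [x - 5 = 4] add 5: x sits inside (… - 5). So sub: x = 9.

Answer: x ∈ {9}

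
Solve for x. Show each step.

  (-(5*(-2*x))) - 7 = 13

Step 1. [(-(5*(-2*x))) - 7 = 13] the outer -7 inverts by adding 7, so sub: -(5*(-2*x)) = 20.
Step 2. [-(5*(-2*x)) = 20] LHS negated; negate both sides. So neg: 5*(-2*x) = -20.
Step 3. [5*(-2*x) = -20] 5·(inner) — divide through by 5 ⇒ div: -2*x = -4.
Step 4. [-2*x = -4] leading coefficient -2: divide by -2, so div: x = 2.

Answer: x ∈ {2}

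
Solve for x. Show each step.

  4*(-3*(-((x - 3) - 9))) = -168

Step 1. [4*(-3*(-((x - 3) - 9))) = -168] divide by the outer 4. So div: -3*(-((x - 3) - 9)) = -42.
Step 2. [-3*(-((x - 3) - 9)) = -42] divide by the outer -3, so div: -((x - 3) - 9) = 14.
Step 3. [-((x - 3) - 9) = 14] flip signs both sides ⇒ neg: (x - 3) - 9 = -14.
Step 4. [(x - 3) - 9 = -14] the outer -9 inverts by adding 9, so sub: x - 3 = -5.
Step 5. [x - 3 = -5] -3 is outermost — add 3 both sides, so sub: x = -2.

Answer: x ∈ {-2}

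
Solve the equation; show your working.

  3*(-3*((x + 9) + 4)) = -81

Step 1. [3*(-3*((x + 9) + 4)) = -81] leading coefficient 3: divide by 3. So div: -3*((x + 9) + 4) = -27.
Step 2. [-3*((x + 9) + 4) = -27] divide by the outer -3, so div: (x + 9) + 4 = 9.
Step 3. [(x + 9) + 4 = 9] peel the +4: subtract 4 from each side, so sub: x + 9 = 5.
Step 4. [x + 9 = 5] +9 is outermost — subtract 9 both sides ⇒ sub: x = -4.

Answer: x ∈ {-4}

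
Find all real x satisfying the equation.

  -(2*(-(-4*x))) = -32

Step 1. [-(2*(-(-4*x))) = -32] leading − — multiply by −1 ⇒ neg: 2*(-(-4*x)) = 32.
Step 2. [2*(-(-4*x)) = 32] 2·(inner) — divide through by 2, so div: -(-4*x) = 16.
Step 3. [-(-4*x) = 16] flip signs both sides. So neg: -4*x = -16.
Step 4. [-4*x = -16] -4·(inner) — divide through by -4 ⇒ div: x = 4.

Answer: x ∈ {4}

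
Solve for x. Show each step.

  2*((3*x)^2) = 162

Step 1. [2*((3*x)^2) = 162] LHS = 2·(…); ÷2 both sides, so div: (3*x)^2 = 81.
Step 2. [(3*x)^2 = 81] √ both sides: 81 ≥ 0 gives two branches ⇒ sqrt: 3*x = 9 or -9.
Step 3. [3*x = 9 or -9] leading coefficient 3: divide by 3. So div: x = 3 or -3.

Answer: x ∈ {-3, 3}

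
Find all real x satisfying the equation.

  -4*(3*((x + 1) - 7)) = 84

Step 1. [-4*(3*((x + 1) - 7)) = 84] leading coefficient -4: divide by -4 ⇒ div: 3*((x + 1) - 7) = -21.
Step 2. [3*((x + 1) - 7) = -21] 3·(inner) — divide through by 3, so div: (x + 1) - 7 = -7.
Step 3. [(x + 1) - 7 = -7] -7 is outermost — add 7 both sides. So sub: x + 1 = 0.
Step 4. [x + 1 = 0] peel the +1: subtract 1 from each side, so sub: x = -1.

Answer: x ∈ {-1}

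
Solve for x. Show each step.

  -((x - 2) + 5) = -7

Step 1. [-((x - 2) + 5) = -7] flip signs both sides, so neg: (x - 2) + 5 = 7.
Step 2. [(x - 2) + 5 = 7] subtract 5: x sits inside (… + 5), so sub: x - 2 = 2.
Step 3. [x - 2 = 2] -2 is outermost — add 2 both sides. So sub: x = 4.

Answer: x ∈ {4}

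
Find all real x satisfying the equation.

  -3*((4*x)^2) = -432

Step 1. [-3*((4*x)^2) = -432] -3·(inner) — divide through by -3, so div: (4*x)^2 = 144.
Step 2. [(4*x)^2 = 144] √ both sides: 144 ≥ 0 gives two branches. So sqrt: 4*x = 12 or -12.
Step 3. [4*x = 12 or -12] divide by the outer 4 ⇒ div: x = 3 or -3.

Answer: x ∈ {-3, 3}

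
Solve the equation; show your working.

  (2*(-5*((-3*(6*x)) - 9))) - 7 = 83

Step 1. [(2*(-5*((-3*(6*x)) - 9))) - 7 = 83] add 7: x sits inside (… - 7), so sub: 2*(-5*((-3*(6*x)) - 9)) = 90.
Step 2. [2*(-5*((-3*(6*x)) - 9)) = 90] leading coefficient 2: divide by 2, so div: -5*((-3*(6*x)) - 9) = 45.
Step 3. [-5*((-3*(6*x)) - 9) = 45] -5 out front; divide by -5, so div: (-3*(6*x)) - 9 = -9.
Step 4. [(-3*(6*x)) - 9 = -9] add 9: x sits inside (… - 9), so sub: -3*(6*x) = 0.
Step 5. [-3*(6*x) = 0] -3 out front; divide by -3 ⇒ div: 6*x = 0.
Step 6. [6*x = 0] divide by the outer 6 ⇒ div: x = 0.

Answer: x ∈ {0}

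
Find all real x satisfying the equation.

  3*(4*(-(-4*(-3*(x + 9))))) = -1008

Step 1. [3*(4*(-(-4*(-3*(x + 9))))) = -1008] LHS = 3·(…); ÷3 both sides, so div: 4*(-(-4*(-3*(x + 9)))) = -336.
Step 2. [4*(-(-4*(-3*(x + 9)))) = -336] leading coefficient 4: divide by 4, so div: -(-4*(-3*(x + 9))) = -84.
Step 3. [-(-4*(-3*(x + 9))) = -84] flip signs both sides, so neg: -4*(-3*(x + 9)) = 84.
Step 4. [-4*(-3*(x + 9)) = 84] divide by the outer -4, so div: -3*(x + 9) = -21.
Step 5. [-3*(x + 9) = -21] LHS = -3·(…); ÷-3 both sides. So div: x + 9 = 7.
Step 6. [x + 9 = 7] +9 is outermost — subtract 9 both sides. So sub: x = -2.

Answer: x ∈ {-2}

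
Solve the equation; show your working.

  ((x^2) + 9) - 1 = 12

Step 1. [((x^2) + 9) - 1 = 12] add 1: x sits inside (… - 1), so sub: (x^2) + 9 = 13.
Step 2. [(x^2) + 9 = 13] peel the +9: subtract 9 from each side. So sub: x^2 = 4.
Step 3. [x^2 = 4] √ both sides: 4 ≥ 0 gives two branches ⇒ sqrt: x = 2 or -2.

Answer: x ∈ {-2, 2}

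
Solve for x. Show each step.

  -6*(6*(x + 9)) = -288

Step 1. [-6*(6*(x + 9)) = -288] leading coefficient -6: divide by -6 ⇒ div: 6*(x + 9) = 48.
Step 2. [6*(x + 9) = 48] 6·(inner) — divide through by 6 ⇒ div: x + 9 = 8.
Step 3. [x + 9 = 8] the outer +9 inverts by subtracting 9 ⇒ sub: x = -1.

Answer: x ∈ {-1}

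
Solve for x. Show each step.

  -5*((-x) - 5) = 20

Step 1. [-5*((-x) - 5) = 20] divide by the outer -5. So div: (-x) - 5 = -4.
Step 2. [(-x) - 5 = -4] -5 is outermost — add 5 both sides. So sub: -x = 1.
Step 3. [-x = 1] flip signs both sides ⇒ neg: x = -1.

Answer: x ∈ {-1}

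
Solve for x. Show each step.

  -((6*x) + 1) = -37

Step 1. [-((6*x) + 1) = -37] LHS negated; negate both sides, so neg: (6*x) + 1 = 37.
Step 2. [(6*x) + 1 = 37] subtract 1: x sits inside (… + 1). So sub: 6*x = 36.
Step 3. [6*x = 36] leading coefficient 6: divide by 6 ⇒ div: x = 6.

Answer: x ∈ {6}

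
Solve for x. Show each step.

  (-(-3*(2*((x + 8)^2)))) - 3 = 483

Step 1. [(-(-3*(2*((x + 8)^2)))) - 3 = 483] add 3: x sits inside (… - 3). So sub: -(-3*(2*((x + 8)^2))) = 486.
Step 2. [-(-3*(2*((x + 8)^2))) = 486] flip signs both sides. So neg: -3*(2*((x + 8)^2)) = -486.
Step 3. [-3*(2*((x + 8)^2)) = -486] -3·(inner) — divide through by -3 ⇒ div: 2*((x + 8)^2) = 162.
Step 4. [2*((x + 8)^2) = 162] leading coefficient 2: divide by 2, so div: (x + 8)^2 = 81.
Step 5. [(x + 8)^2 = 81] LHS squared, RHS 81 ≥ 0: apply √ (±). So sqrt: x + 8 = 9 or -9.
Step 6. [x + 8 = 9 or -9] +8 is outermost — subtract 8 both sides. So sub: x = 1 or -17.

Answer: x ∈ {-17, 1}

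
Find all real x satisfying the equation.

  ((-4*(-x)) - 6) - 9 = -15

Step 1. [((-4*(-x)) - 6) - 9 = -15] -9 is outermost — add 9 both sides, so sub: (-4*(-x)) - 6 = -6.
Step 2. [(-4*(-x)) - 6 = -6] -6 is outermost — add 6 both sides. So sub: -4*(-x) = 0.
Step 3. [-4*(-x) = 0] -4·(inner) — divide through by -4 ⇒ div: -x = 0.
Step 4. [-x = 0] leading − — multiply by −1. So neg: x = 0.

Answer: x ∈ {0}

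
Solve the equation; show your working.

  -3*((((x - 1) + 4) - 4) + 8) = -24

Step 1. [-3*((((x - 1) + 4) - 4) + 8) = -24] -3 out front; divide by -3 ⇒ div: (((x - 1) + 4) - 4) + 8 = 8.
Step 2. [(((x - 1) + 4) - 4) + 8 = 8] peel the +8: subtract 8 from each side, so sub: ((x - 1) + 4) - 4 = 0.
Step 3. [((x - 1) + 4) - 4 = 0] peel the -4: add 4 from each side ⇒ sub: (x - 1) + 4 = 4.
Step 4. [(x - 1) + 4 = 4] 4 comes off first (subtract 4), so sub: x - 1 = 0.
Step 5. [x - 1 = 0] the outer -1 inverts by adding 1, so sub: x = 1.

Answer: x ∈ {1}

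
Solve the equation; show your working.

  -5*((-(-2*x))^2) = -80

Step 1. [-5*((-(-2*x))^2) = -80] divide by the outer -5 ⇒ div: (-(-2*x))^2 = 16.
Step 2. [(-(-2*x))^2 = 16] √ both sides: 16 ≥ 0 gives two branches ⇒ sqrt: -(-2*x) = 4 or -4.
Step 3. [-(-2*x) = 4 or -4] leading − — multiply by −1, so neg: -2*x = -4 or 4.
Step 4. [-2*x = -4 or 4] divide by the outer -2, so div: x = 2 or -2.

Answer: x ∈ {-2, 2}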